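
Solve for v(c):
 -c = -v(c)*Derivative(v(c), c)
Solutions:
 v(c) = -sqrt(C1 + c^2)
 v(c) = sqrt(C1 + c^2)


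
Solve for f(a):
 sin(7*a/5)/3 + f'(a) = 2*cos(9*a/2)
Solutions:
 f(a) = C1 + 4*sin(9*a/2)/9 + 5*cos(7*a/5)/21


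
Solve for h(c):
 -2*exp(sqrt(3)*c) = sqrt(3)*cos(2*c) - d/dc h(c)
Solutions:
 h(c) = C1 + 2*sqrt(3)*exp(sqrt(3)*c)/3 + sqrt(3)*sin(2*c)/2


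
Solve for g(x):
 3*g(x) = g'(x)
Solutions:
 g(x) = C1*exp(3*x)


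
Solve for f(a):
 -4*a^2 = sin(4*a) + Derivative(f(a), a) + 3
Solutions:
 f(a) = C1 - 4*a^3/3 - 3*a + cos(4*a)/4


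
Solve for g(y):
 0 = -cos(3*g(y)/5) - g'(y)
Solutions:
 y - 5*log(sin(3*g(y)/5) - 1)/6 + 5*log(sin(3*g(y)/5) + 1)/6 = C1


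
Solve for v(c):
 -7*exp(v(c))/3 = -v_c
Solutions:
 v(c) = log(-1/(C1 + 7*c)) + log(3)


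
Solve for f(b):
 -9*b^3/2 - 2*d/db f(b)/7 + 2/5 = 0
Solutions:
 f(b) = C1 - 63*b^4/16 + 7*b/5


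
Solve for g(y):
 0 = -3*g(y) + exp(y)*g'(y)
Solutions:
 g(y) = C1*exp(-3*exp(-y))


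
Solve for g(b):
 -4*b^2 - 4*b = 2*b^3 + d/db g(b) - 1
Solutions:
 g(b) = C1 - b^4/2 - 4*b^3/3 - 2*b^2 + b


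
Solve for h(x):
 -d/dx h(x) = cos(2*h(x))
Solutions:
 h(x) = -asin((C1 + exp(4*x))/(C1 - exp(4*x)))/2 + pi/2
 h(x) = asin((C1 + exp(4*x))/(C1 - exp(4*x)))/2


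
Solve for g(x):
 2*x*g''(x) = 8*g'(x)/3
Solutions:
 g(x) = C1 + C2*x^(7/3)


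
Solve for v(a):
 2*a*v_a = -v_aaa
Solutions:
 v(a) = C1 + Integral(C2*airyai(-2^(1/3)*a) + C3*airybi(-2^(1/3)*a), a)


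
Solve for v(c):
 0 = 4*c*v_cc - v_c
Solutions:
 v(c) = C1 + C2*c^(5/4)


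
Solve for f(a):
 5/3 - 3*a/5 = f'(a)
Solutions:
 f(a) = C1 - 3*a^2/10 + 5*a/3


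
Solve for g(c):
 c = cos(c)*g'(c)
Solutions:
 g(c) = C1 + Integral(c/cos(c), c)


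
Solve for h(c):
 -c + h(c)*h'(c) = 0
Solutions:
 h(c) = -sqrt(C1 + c^2)
 h(c) = sqrt(C1 + c^2)


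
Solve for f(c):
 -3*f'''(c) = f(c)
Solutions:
 f(c) = C3*exp(-3^(2/3)*c/3) + (C1*sin(3^(1/6)*c/2) + C2*cos(3^(1/6)*c/2))*exp(3^(2/3)*c/6)


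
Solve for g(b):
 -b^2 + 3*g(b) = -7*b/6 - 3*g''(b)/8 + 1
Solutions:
 g(b) = C1*sin(2*sqrt(2)*b) + C2*cos(2*sqrt(2)*b) + b^2/3 - 7*b/18 + 1/4


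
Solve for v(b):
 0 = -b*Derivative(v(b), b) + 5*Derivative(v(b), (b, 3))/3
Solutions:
 v(b) = C1 + Integral(C2*airyai(3^(1/3)*5^(2/3)*b/5) + C3*airybi(3^(1/3)*5^(2/3)*b/5), b)


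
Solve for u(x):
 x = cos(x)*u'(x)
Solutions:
 u(x) = C1 + Integral(x/cos(x), x)


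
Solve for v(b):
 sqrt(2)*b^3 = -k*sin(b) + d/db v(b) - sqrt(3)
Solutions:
 v(b) = C1 + sqrt(2)*b^4/4 + sqrt(3)*b - k*cos(b)


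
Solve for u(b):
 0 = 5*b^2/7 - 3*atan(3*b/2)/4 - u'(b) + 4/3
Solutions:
 u(b) = C1 + 5*b^3/21 - 3*b*atan(3*b/2)/4 + 4*b/3 + log(9*b^2 + 4)/4


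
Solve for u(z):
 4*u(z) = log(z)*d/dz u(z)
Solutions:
 u(z) = C1*exp(4*li(z))


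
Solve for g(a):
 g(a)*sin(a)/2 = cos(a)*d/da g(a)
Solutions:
 g(a) = C1/sqrt(cos(a))


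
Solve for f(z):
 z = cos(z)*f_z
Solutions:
 f(z) = C1 + Integral(z/cos(z), z)


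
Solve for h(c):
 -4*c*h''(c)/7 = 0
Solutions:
 h(c) = C1 + C2*c


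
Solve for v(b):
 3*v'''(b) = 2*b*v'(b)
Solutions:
 v(b) = C1 + Integral(C2*airyai(2^(1/3)*3^(2/3)*b/3) + C3*airybi(2^(1/3)*3^(2/3)*b/3), b)


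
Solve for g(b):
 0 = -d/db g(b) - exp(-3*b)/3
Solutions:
 g(b) = C1 + exp(-3*b)/9


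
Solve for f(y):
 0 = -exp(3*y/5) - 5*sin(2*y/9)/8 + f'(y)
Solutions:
 f(y) = C1 + 5*exp(3*y/5)/3 - 45*cos(2*y/9)/16


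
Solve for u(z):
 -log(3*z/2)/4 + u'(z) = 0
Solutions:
 u(z) = C1 + z*log(z)/4 - z/4 - z*log(2)/4 + z*log(3)/4


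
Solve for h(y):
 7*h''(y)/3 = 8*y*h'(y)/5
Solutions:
 h(y) = C1 + C2*erfi(2*sqrt(105)*y/35)


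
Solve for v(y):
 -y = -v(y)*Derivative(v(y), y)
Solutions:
 v(y) = -sqrt(C1 + y^2)
 v(y) = sqrt(C1 + y^2)


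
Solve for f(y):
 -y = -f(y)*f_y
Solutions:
 f(y) = -sqrt(C1 + y^2)
 f(y) = sqrt(C1 + y^2)


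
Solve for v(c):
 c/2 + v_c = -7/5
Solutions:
 v(c) = C1 - c^2/4 - 7*c/5


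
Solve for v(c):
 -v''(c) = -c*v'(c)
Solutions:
 v(c) = C1 + C2*erfi(sqrt(2)*c/2)


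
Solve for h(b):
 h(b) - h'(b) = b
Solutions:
 h(b) = C1*exp(b) + b + 1


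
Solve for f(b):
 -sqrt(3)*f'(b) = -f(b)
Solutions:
 f(b) = C1*exp(sqrt(3)*b/3)


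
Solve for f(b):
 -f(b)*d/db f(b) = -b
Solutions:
 f(b) = -sqrt(C1 + b^2)
 f(b) = sqrt(C1 + b^2)


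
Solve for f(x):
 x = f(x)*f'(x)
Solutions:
 f(x) = -sqrt(C1 + x^2)
 f(x) = sqrt(C1 + x^2)


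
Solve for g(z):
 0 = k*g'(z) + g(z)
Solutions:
 g(z) = C1*exp(-z/k)


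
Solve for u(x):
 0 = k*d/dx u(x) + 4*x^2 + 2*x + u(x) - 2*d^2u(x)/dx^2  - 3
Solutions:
 u(x) = C1*exp(x*(k - sqrt(k^2 + 8))/4) + C2*exp(x*(k + sqrt(k^2 + 8))/4) - 8*k^2 + 8*k*x + 2*k - 4*x^2 - 2*x - 13


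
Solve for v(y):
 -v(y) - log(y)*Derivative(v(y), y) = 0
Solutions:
 v(y) = C1*exp(-li(y))


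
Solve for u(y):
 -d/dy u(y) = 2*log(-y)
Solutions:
 u(y) = C1 - 2*y*log(-y) + 2*y


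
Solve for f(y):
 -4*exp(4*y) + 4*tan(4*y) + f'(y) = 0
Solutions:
 f(y) = C1 + exp(4*y) + log(cos(4*y))


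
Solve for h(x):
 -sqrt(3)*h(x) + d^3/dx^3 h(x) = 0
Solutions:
 h(x) = C3*exp(3^(1/6)*x) + (C1*sin(3^(2/3)*x/2) + C2*cos(3^(2/3)*x/2))*exp(-3^(1/6)*x/2)


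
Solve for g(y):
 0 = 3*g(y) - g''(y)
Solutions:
 g(y) = C1*exp(-sqrt(3)*y) + C2*exp(sqrt(3)*y)


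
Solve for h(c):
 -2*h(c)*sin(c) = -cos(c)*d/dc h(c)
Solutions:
 h(c) = C1/cos(c)^2


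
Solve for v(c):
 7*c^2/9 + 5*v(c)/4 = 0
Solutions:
 v(c) = -28*c^2/45


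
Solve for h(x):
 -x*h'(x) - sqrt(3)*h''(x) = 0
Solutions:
 h(x) = C1 + C2*erf(sqrt(2)*3^(3/4)*x/6)


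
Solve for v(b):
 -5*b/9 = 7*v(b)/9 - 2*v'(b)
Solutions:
 v(b) = C1*exp(7*b/18) - 5*b/7 - 90/49


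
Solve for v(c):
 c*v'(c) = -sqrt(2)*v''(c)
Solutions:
 v(c) = C1 + C2*erf(2^(1/4)*c/2)


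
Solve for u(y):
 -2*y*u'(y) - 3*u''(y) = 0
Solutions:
 u(y) = C1 + C2*erf(sqrt(3)*y/3)


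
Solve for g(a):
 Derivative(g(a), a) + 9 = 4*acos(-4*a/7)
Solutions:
 g(a) = C1 + 4*a*acos(-4*a/7) - 9*a + sqrt(49 - 16*a^2)


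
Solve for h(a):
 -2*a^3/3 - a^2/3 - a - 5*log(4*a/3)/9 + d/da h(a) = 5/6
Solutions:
 h(a) = C1 + a^4/6 + a^3/9 + a^2/2 + 5*a*log(a)/9 - 5*a*log(3)/9 + 5*a/18 + 10*a*log(2)/9


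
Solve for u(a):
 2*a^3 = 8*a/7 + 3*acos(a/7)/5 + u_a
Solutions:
 u(a) = C1 + a^4/2 - 4*a^2/7 - 3*a*acos(a/7)/5 + 3*sqrt(49 - a^2)/5


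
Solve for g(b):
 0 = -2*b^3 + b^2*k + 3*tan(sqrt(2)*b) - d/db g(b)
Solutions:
 g(b) = C1 - b^4/2 + b^3*k/3 - 3*sqrt(2)*log(cos(sqrt(2)*b))/2


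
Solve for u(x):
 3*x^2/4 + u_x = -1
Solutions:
 u(x) = C1 - x^3/4 - x


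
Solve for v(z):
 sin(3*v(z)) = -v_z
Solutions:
 v(z) = -acos((-C1 - exp(6*z))/(C1 - exp(6*z)))/3 + 2*pi/3
 v(z) = acos((-C1 - exp(6*z))/(C1 - exp(6*z)))/3


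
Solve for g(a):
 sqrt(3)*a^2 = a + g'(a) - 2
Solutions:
 g(a) = C1 + sqrt(3)*a^3/3 - a^2/2 + 2*a


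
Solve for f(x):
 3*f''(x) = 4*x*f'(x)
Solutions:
 f(x) = C1 + C2*erfi(sqrt(6)*x/3)


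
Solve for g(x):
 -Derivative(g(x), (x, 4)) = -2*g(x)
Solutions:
 g(x) = C1*exp(-2^(1/4)*x) + C2*exp(2^(1/4)*x) + C3*sin(2^(1/4)*x) + C4*cos(2^(1/4)*x)


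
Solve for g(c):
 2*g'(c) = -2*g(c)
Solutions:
 g(c) = C1*exp(-c)


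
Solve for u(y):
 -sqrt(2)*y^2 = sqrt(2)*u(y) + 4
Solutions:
 u(y) = -y^2 - 2*sqrt(2)


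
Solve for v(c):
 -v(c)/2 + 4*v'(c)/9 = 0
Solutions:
 v(c) = C1*exp(9*c/8)


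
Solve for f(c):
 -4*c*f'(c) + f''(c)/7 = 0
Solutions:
 f(c) = C1 + C2*erfi(sqrt(14)*c)


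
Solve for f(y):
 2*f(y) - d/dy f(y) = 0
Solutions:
 f(y) = C1*exp(2*y)


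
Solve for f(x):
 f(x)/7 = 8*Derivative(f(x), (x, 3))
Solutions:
 f(x) = C3*exp(7^(2/3)*x/14) + (C1*sin(sqrt(3)*7^(2/3)*x/28) + C2*cos(sqrt(3)*7^(2/3)*x/28))*exp(-7^(2/3)*x/28)


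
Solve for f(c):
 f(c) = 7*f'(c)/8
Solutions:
 f(c) = C1*exp(8*c/7)


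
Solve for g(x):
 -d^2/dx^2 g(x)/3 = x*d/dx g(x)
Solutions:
 g(x) = C1 + C2*erf(sqrt(6)*x/2)


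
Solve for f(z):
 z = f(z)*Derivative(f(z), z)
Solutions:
 f(z) = -sqrt(C1 + z^2)
 f(z) = sqrt(C1 + z^2)


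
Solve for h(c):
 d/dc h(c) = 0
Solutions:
 h(c) = C1


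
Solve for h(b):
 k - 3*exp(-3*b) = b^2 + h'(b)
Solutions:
 h(b) = C1 - b^3/3 + b*k + exp(-3*b)


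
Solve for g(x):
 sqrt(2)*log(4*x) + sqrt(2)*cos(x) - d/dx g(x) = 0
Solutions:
 g(x) = C1 + sqrt(2)*x*(log(x) - 1) + 2*sqrt(2)*x*log(2) + sqrt(2)*sin(x)


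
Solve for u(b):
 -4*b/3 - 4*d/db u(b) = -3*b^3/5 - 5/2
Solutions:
 u(b) = C1 + 3*b^4/80 - b^2/6 + 5*b/8


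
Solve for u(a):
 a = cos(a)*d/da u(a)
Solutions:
 u(a) = C1 + Integral(a/cos(a), a)


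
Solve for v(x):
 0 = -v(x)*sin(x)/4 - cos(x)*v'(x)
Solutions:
 v(x) = C1*cos(x)^(1/4)


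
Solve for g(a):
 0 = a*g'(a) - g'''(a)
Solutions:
 g(a) = C1 + Integral(C2*airyai(a) + C3*airybi(a), a)


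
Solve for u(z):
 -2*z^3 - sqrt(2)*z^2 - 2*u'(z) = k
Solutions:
 u(z) = C1 - k*z/2 - z^4/4 - sqrt(2)*z^3/6


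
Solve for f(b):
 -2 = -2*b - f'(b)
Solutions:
 f(b) = C1 - b^2 + 2*b


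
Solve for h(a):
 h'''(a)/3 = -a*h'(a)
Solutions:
 h(a) = C1 + Integral(C2*airyai(-3^(1/3)*a) + C3*airybi(-3^(1/3)*a), a)


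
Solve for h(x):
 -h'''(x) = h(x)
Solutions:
 h(x) = C3*exp(-x) + (C1*sin(sqrt(3)*x/2) + C2*cos(sqrt(3)*x/2))*exp(x/2)


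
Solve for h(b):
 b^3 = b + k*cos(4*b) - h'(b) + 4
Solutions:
 h(b) = C1 - b^4/4 + b^2/2 + 4*b + k*sin(4*b)/4


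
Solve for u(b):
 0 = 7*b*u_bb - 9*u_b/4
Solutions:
 u(b) = C1 + C2*b^(37/28)


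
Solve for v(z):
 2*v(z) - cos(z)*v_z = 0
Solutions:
 v(z) = C1*(sin(z) + 1)/(sin(z) - 1)


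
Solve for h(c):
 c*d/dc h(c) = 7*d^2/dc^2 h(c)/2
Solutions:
 h(c) = C1 + C2*erfi(sqrt(7)*c/7)


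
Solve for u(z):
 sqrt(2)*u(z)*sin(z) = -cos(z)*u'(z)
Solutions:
 u(z) = C1*cos(z)^(sqrt(2))


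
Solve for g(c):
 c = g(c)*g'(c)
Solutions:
 g(c) = -sqrt(C1 + c^2)
 g(c) = sqrt(C1 + c^2)


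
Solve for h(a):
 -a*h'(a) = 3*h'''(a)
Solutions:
 h(a) = C1 + Integral(C2*airyai(-3^(2/3)*a/3) + C3*airybi(-3^(2/3)*a/3), a)


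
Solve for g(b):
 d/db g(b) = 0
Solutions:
 g(b) = C1


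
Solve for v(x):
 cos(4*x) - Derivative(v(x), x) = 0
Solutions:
 v(x) = C1 + sin(4*x)/4


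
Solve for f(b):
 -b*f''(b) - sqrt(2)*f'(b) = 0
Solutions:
 f(b) = C1 + C2*b^(1 - sqrt(2))


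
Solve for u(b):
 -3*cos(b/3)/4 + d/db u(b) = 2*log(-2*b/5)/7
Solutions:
 u(b) = C1 + 2*b*log(-b)/7 - 2*b*log(5)/7 - 2*b/7 + 2*b*log(2)/7 + 9*sin(b/3)/4


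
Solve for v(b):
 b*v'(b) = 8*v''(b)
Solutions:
 v(b) = C1 + C2*erfi(b/4)


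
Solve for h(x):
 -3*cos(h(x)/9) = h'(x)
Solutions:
 3*x - 9*log(sin(h(x)/9) - 1)/2 + 9*log(sin(h(x)/9) + 1)/2 = C1


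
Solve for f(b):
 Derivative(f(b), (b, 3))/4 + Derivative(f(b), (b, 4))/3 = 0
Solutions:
 f(b) = C1 + C2*b + C3*b^2 + C4*exp(-3*b/4)


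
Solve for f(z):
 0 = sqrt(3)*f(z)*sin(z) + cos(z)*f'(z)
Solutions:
 f(z) = C1*cos(z)^(sqrt(3))


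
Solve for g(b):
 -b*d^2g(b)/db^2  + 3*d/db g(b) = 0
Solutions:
 g(b) = C1 + C2*b^4


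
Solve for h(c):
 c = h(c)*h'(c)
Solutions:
 h(c) = -sqrt(C1 + c^2)
 h(c) = sqrt(C1 + c^2)


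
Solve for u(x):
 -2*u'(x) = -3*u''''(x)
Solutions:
 u(x) = C1 + C4*exp(2^(1/3)*3^(2/3)*x/3) + (C2*sin(2^(1/3)*3^(1/6)*x/2) + C3*cos(2^(1/3)*3^(1/6)*x/2))*exp(-2^(1/3)*3^(2/3)*x/6)


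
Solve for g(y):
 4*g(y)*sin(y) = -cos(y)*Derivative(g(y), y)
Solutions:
 g(y) = C1*cos(y)^4


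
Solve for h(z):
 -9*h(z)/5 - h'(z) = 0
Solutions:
 h(z) = C1*exp(-9*z/5)


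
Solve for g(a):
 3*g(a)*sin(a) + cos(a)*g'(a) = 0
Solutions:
 g(a) = C1*cos(a)^3


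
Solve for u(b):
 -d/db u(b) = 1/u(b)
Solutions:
 u(b) = -sqrt(C1 - 2*b)
 u(b) = sqrt(C1 - 2*b)


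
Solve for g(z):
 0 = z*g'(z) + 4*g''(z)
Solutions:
 g(z) = C1 + C2*erf(sqrt(2)*z/4)


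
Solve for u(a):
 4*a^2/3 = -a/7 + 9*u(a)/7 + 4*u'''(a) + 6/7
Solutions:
 u(a) = C3*exp(-3^(2/3)*98^(1/3)*a/14) + 28*a^2/27 + a/9 + (C1*sin(3*3^(1/6)*98^(1/3)*a/28) + C2*cos(3*3^(1/6)*98^(1/3)*a/28))*exp(3^(2/3)*98^(1/3)*a/28) - 2/3


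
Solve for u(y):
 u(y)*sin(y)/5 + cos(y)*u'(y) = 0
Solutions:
 u(y) = C1*cos(y)^(1/5)


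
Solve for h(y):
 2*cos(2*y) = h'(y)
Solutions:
 h(y) = C1 + sin(2*y)


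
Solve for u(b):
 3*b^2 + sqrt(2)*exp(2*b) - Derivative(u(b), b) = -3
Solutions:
 u(b) = C1 + b^3 + 3*b + sqrt(2)*exp(2*b)/2


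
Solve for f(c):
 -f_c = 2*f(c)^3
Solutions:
 f(c) = -sqrt(2)*sqrt(-1/(C1 - 2*c))/2
 f(c) = sqrt(2)*sqrt(-1/(C1 - 2*c))/2


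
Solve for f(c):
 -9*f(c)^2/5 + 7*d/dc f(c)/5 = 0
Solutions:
 f(c) = -7/(C1 + 9*c)


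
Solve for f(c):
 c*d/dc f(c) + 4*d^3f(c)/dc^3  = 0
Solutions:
 f(c) = C1 + Integral(C2*airyai(-2^(1/3)*c/2) + C3*airybi(-2^(1/3)*c/2), c)


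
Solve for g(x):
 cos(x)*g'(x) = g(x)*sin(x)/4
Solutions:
 g(x) = C1/cos(x)^(1/4)


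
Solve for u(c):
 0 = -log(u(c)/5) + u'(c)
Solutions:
 Integral(1/(-log(_y) + log(5)), (_y, u(c))) = C1 - c


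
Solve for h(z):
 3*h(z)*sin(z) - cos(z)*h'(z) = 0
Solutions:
 h(z) = C1/cos(z)^3


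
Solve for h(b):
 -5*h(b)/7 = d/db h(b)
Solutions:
 h(b) = C1*exp(-5*b/7)


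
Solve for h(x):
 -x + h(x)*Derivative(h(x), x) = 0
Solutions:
 h(x) = -sqrt(C1 + x^2)
 h(x) = sqrt(C1 + x^2)


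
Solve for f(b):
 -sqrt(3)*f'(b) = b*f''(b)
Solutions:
 f(b) = C1 + C2*b^(1 - sqrt(3))


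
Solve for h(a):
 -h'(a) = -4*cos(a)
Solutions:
 h(a) = C1 + 4*sin(a)


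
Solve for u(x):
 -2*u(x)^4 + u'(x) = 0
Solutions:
 u(x) = (-1/(C1 + 6*x))^(1/3)
 u(x) = (-1/(C1 + 2*x))^(1/3)*(-3^(2/3) - 3*3^(1/6)*I)/6
 u(x) = (-1/(C1 + 2*x))^(1/3)*(-3^(2/3) + 3*3^(1/6)*I)/6


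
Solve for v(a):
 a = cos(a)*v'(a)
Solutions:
 v(a) = C1 + Integral(a/cos(a), a)


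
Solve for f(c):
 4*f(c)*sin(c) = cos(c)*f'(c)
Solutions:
 f(c) = C1/cos(c)^4


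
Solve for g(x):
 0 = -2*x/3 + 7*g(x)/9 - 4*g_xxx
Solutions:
 g(x) = C3*exp(42^(1/3)*x/6) + 6*x/7 + (C1*sin(14^(1/3)*3^(5/6)*x/12) + C2*cos(14^(1/3)*3^(5/6)*x/12))*exp(-42^(1/3)*x/12)


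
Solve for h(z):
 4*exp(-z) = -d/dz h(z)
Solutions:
 h(z) = C1 + 4*exp(-z)


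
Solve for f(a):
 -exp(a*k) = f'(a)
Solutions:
 f(a) = C1 - exp(a*k)/k


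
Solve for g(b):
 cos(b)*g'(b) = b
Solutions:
 g(b) = C1 + Integral(b/cos(b), b)


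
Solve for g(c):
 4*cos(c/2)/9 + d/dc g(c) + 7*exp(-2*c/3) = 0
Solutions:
 g(c) = C1 - 8*sin(c/2)/9 + 21*exp(-2*c/3)/2


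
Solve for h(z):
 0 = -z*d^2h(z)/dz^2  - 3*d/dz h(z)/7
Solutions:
 h(z) = C1 + C2*z^(4/7)


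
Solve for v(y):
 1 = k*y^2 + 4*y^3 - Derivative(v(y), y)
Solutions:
 v(y) = C1 + k*y^3/3 + y^4 - y


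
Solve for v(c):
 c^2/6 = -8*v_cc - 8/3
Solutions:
 v(c) = C1 + C2*c - c^4/576 - c^2/6


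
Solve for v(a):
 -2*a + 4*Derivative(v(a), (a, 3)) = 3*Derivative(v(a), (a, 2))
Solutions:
 v(a) = C1 + C2*a + C3*exp(3*a/4) - a^3/9 - 4*a^2/9


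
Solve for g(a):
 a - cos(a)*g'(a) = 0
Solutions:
 g(a) = C1 + Integral(a/cos(a), a)


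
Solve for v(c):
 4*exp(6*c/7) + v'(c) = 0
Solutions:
 v(c) = C1 - 14*exp(6*c/7)/3


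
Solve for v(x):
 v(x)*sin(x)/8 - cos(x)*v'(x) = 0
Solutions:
 v(x) = C1/cos(x)^(1/8)


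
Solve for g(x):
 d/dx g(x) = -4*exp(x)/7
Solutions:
 g(x) = C1 - 4*exp(x)/7


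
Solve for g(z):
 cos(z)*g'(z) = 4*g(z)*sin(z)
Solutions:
 g(z) = C1/cos(z)^4


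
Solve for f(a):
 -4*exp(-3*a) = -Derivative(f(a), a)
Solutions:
 f(a) = C1 - 4*exp(-3*a)/3


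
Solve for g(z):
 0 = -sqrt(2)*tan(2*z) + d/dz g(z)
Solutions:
 g(z) = C1 - sqrt(2)*log(cos(2*z))/2


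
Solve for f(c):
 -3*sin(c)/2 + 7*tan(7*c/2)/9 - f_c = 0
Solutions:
 f(c) = C1 - 2*log(cos(7*c/2))/9 + 3*cos(c)/2


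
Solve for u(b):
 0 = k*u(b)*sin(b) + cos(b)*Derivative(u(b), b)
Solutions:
 u(b) = C1*exp(k*log(cos(b)))


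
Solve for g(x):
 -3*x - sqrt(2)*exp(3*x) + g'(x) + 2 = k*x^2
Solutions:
 g(x) = C1 + k*x^3/3 + 3*x^2/2 - 2*x + sqrt(2)*exp(3*x)/3


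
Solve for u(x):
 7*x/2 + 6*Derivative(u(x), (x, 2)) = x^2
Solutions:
 u(x) = C1 + C2*x + x^4/72 - 7*x^3/72


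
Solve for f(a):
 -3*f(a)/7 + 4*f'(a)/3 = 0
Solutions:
 f(a) = C1*exp(9*a/28)


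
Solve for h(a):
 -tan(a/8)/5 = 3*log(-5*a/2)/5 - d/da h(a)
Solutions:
 h(a) = C1 + 3*a*log(-a)/5 - 3*a/5 - 3*a*log(2)/5 + 3*a*log(5)/5 - 8*log(cos(a/8))/5


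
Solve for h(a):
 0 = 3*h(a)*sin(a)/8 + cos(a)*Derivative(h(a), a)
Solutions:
 h(a) = C1*cos(a)^(3/8)


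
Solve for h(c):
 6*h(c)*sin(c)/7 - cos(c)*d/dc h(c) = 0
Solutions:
 h(c) = C1/cos(c)^(6/7)


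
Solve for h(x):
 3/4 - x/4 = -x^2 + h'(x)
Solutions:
 h(x) = C1 + x^3/3 - x^2/8 + 3*x/4


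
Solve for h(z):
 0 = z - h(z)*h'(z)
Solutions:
 h(z) = -sqrt(C1 + z^2)
 h(z) = sqrt(C1 + z^2)


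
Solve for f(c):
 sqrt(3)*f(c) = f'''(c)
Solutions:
 f(c) = C3*exp(3^(1/6)*c) + (C1*sin(3^(2/3)*c/2) + C2*cos(3^(2/3)*c/2))*exp(-3^(1/6)*c/2)


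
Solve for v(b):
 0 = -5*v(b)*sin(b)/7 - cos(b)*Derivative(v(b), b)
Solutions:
 v(b) = C1*cos(b)^(5/7)


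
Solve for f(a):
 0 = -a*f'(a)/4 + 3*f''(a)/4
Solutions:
 f(a) = C1 + C2*erfi(sqrt(6)*a/6)


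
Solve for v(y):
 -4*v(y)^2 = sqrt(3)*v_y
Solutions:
 v(y) = 3/(C1 + 4*sqrt(3)*y)


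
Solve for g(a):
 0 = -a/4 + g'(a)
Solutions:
 g(a) = C1 + a^2/8


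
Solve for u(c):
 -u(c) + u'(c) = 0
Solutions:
 u(c) = C1*exp(c)


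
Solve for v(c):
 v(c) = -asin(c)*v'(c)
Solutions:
 v(c) = C1*exp(-Integral(1/asin(c), c))


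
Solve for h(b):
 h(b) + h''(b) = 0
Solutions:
 h(b) = C1*sin(b) + C2*cos(b)


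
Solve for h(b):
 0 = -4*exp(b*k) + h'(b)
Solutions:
 h(b) = C1 + 4*exp(b*k)/k


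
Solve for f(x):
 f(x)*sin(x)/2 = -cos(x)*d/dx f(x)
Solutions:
 f(x) = C1*sqrt(cos(x))


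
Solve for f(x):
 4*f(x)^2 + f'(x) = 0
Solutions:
 f(x) = 1/(C1 + 4*x)


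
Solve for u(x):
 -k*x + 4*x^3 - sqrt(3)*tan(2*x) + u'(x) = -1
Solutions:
 u(x) = C1 + k*x^2/2 - x^4 - x - sqrt(3)*log(cos(2*x))/2


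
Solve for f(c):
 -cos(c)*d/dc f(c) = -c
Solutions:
 f(c) = C1 + Integral(c/cos(c), c)


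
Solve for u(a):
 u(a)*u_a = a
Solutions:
 u(a) = -sqrt(C1 + a^2)
 u(a) = sqrt(C1 + a^2)


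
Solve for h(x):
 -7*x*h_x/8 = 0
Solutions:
 h(x) = C1


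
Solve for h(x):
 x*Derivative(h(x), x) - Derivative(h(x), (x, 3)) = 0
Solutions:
 h(x) = C1 + Integral(C2*airyai(x) + C3*airybi(x), x)


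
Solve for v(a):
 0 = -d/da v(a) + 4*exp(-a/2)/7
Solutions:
 v(a) = C1 - 8*exp(-a/2)/7


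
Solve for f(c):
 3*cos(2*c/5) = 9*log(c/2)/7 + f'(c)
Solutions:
 f(c) = C1 - 9*c*log(c)/7 + 9*c*log(2)/7 + 9*c/7 + 15*sin(2*c/5)/2


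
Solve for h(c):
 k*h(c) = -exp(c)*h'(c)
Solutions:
 h(c) = C1*exp(k*exp(-c))


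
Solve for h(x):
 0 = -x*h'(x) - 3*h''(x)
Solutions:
 h(x) = C1 + C2*erf(sqrt(6)*x/6)


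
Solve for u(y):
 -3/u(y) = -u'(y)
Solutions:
 u(y) = -sqrt(C1 + 6*y)
 u(y) = sqrt(C1 + 6*y)


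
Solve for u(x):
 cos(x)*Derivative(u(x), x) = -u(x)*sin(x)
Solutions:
 u(x) = C1*cos(x)


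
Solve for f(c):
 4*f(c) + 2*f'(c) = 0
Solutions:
 f(c) = C1*exp(-2*c)


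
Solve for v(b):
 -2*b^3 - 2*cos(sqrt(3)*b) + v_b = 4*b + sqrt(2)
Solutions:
 v(b) = C1 + b^4/2 + 2*b^2 + sqrt(2)*b + 2*sqrt(3)*sin(sqrt(3)*b)/3


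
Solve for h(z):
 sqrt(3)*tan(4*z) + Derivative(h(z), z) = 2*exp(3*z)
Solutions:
 h(z) = C1 + 2*exp(3*z)/3 + sqrt(3)*log(cos(4*z))/4


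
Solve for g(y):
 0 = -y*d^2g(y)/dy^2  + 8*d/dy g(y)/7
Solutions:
 g(y) = C1 + C2*y^(15/7)


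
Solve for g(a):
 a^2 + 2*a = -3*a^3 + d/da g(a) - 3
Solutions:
 g(a) = C1 + 3*a^4/4 + a^3/3 + a^2 + 3*a


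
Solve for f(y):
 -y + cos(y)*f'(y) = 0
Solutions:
 f(y) = C1 + Integral(y/cos(y), y)


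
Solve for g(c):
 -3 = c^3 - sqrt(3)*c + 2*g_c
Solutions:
 g(c) = C1 - c^4/8 + sqrt(3)*c^2/4 - 3*c/2


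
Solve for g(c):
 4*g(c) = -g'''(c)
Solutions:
 g(c) = C3*exp(-2^(2/3)*c) + (C1*sin(2^(2/3)*sqrt(3)*c/2) + C2*cos(2^(2/3)*sqrt(3)*c/2))*exp(2^(2/3)*c/2)


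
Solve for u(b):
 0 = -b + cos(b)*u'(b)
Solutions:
 u(b) = C1 + Integral(b/cos(b), b)


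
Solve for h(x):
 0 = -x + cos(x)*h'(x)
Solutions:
 h(x) = C1 + Integral(x/cos(x), x)


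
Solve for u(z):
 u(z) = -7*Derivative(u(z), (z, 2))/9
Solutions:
 u(z) = C1*sin(3*sqrt(7)*z/7) + C2*cos(3*sqrt(7)*z/7)


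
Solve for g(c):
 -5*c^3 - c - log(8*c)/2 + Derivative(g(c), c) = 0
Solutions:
 g(c) = C1 + 5*c^4/4 + c^2/2 + c*log(c)/2 - c/2 + 3*c*log(2)/2


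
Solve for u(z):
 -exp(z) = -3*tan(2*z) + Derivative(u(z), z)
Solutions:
 u(z) = C1 - exp(z) - 3*log(cos(2*z))/2


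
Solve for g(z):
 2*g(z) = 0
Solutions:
 g(z) = 0


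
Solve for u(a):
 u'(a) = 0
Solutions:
 u(a) = C1


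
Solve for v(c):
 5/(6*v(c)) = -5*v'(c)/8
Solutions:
 v(c) = -sqrt(C1 - 24*c)/3
 v(c) = sqrt(C1 - 24*c)/3


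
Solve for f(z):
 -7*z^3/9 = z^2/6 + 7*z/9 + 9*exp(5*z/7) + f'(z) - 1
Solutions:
 f(z) = C1 - 7*z^4/36 - z^3/18 - 7*z^2/18 + z - 63*exp(5*z/7)/5


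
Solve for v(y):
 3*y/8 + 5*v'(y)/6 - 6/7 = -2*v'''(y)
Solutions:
 v(y) = C1 + C2*sin(sqrt(15)*y/6) + C3*cos(sqrt(15)*y/6) - 9*y^2/40 + 36*y/35


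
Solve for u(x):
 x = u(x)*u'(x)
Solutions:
 u(x) = -sqrt(C1 + x^2)
 u(x) = sqrt(C1 + x^2)


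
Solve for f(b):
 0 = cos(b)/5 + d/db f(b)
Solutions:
 f(b) = C1 - sin(b)/5


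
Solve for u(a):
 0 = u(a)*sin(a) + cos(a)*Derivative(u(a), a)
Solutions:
 u(a) = C1*cos(a)


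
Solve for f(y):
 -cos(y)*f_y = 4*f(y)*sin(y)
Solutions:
 f(y) = C1*cos(y)^4


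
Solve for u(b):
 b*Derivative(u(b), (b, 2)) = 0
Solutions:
 u(b) = C1 + C2*b


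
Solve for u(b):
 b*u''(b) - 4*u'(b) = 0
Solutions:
 u(b) = C1 + C2*b^5


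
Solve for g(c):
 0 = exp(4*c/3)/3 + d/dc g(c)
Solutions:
 g(c) = C1 - exp(4*c/3)/4


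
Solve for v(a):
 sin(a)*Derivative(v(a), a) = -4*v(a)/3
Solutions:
 v(a) = C1*(cos(a) + 1)^(2/3)/(cos(a) - 1)^(2/3)


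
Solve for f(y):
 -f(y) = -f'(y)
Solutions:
 f(y) = C1*exp(y)


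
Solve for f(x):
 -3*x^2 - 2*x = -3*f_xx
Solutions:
 f(x) = C1 + C2*x + x^4/12 + x^3/9


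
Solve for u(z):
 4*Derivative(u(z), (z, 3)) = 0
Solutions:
 u(z) = C1 + C2*z + C3*z^2


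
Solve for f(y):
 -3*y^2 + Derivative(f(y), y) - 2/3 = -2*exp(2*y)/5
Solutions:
 f(y) = C1 + y^3 + 2*y/3 - exp(2*y)/5


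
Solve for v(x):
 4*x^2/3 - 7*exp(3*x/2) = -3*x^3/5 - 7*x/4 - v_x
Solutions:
 v(x) = C1 - 3*x^4/20 - 4*x^3/9 - 7*x^2/8 + 14*exp(3*x/2)/3


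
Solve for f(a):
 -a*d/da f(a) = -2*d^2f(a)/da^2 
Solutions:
 f(a) = C1 + C2*erfi(a/2)


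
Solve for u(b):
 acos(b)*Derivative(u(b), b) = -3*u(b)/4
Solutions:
 u(b) = C1*exp(-3*Integral(1/acos(b), b)/4)


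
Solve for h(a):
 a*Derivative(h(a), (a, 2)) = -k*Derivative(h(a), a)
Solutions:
 h(a) = C1 + a^(1 - re(k))*(C2*sin(log(a)*Abs(im(k))) + C3*cos(log(a)*im(k)))


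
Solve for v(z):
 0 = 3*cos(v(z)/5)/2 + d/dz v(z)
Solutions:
 3*z/2 - 5*log(sin(v(z)/5) - 1)/2 + 5*log(sin(v(z)/5) + 1)/2 = C1


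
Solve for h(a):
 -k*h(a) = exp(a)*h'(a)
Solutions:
 h(a) = C1*exp(k*exp(-a))


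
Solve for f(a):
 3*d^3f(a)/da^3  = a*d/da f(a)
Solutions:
 f(a) = C1 + Integral(C2*airyai(3^(2/3)*a/3) + C3*airybi(3^(2/3)*a/3), a)


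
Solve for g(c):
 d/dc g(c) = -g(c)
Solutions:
 g(c) = C1*exp(-c)


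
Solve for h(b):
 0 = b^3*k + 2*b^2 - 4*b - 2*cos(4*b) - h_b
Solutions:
 h(b) = C1 + b^4*k/4 + 2*b^3/3 - 2*b^2 - sin(4*b)/2


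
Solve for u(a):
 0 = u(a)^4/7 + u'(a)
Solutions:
 u(a) = 7^(1/3)*(1/(C1 + 3*a))^(1/3)
 u(a) = 7^(1/3)*(-3^(2/3) - 3*3^(1/6)*I)*(1/(C1 + a))^(1/3)/6
 u(a) = 7^(1/3)*(-3^(2/3) + 3*3^(1/6)*I)*(1/(C1 + a))^(1/3)/6


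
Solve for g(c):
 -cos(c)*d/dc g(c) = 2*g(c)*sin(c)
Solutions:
 g(c) = C1*cos(c)^2


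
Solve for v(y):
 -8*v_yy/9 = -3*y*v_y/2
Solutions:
 v(y) = C1 + C2*erfi(3*sqrt(6)*y/8)


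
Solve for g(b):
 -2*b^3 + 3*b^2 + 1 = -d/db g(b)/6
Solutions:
 g(b) = C1 + 3*b^4 - 6*b^3 - 6*b


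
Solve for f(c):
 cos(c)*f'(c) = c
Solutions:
 f(c) = C1 + Integral(c/cos(c), c)


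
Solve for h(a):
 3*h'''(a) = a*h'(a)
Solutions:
 h(a) = C1 + Integral(C2*airyai(3^(2/3)*a/3) + C3*airybi(3^(2/3)*a/3), a)


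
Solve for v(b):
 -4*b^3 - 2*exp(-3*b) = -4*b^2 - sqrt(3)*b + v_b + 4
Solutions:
 v(b) = C1 - b^4 + 4*b^3/3 + sqrt(3)*b^2/2 - 4*b + 2*exp(-3*b)/3


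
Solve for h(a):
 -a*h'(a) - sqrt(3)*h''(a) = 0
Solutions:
 h(a) = C1 + C2*erf(sqrt(2)*3^(3/4)*a/6)


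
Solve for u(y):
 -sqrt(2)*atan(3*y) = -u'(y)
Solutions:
 u(y) = C1 + sqrt(2)*(y*atan(3*y) - log(9*y^2 + 1)/6)


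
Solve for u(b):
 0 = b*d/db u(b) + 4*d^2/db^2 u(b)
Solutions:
 u(b) = C1 + C2*erf(sqrt(2)*b/4)


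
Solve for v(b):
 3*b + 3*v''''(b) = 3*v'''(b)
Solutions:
 v(b) = C1 + C2*b + C3*b^2 + C4*exp(b) + b^4/24 + b^3/6


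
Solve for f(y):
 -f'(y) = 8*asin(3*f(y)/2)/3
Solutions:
 Integral(1/asin(3*_y/2), (_y, f(y))) = C1 - 8*y/3


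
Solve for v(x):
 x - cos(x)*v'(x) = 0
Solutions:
 v(x) = C1 + Integral(x/cos(x), x)


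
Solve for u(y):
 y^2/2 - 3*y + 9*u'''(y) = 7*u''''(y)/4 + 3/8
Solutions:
 u(y) = C1 + C2*y + C3*y^2 + C4*exp(36*y/7) - y^5/1080 + 101*y^4/7776 + 1193*y^3/69984


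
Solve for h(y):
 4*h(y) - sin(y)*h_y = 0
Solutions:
 h(y) = C1*(cos(y)^2 - 2*cos(y) + 1)/(cos(y)^2 + 2*cos(y) + 1)


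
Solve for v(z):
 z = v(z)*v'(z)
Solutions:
 v(z) = -sqrt(C1 + z^2)
 v(z) = sqrt(C1 + z^2)


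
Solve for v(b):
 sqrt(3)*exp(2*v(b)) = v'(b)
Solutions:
 v(b) = log(-sqrt(-1/(C1 + sqrt(3)*b))) - log(2)/2
 v(b) = log(-1/(C1 + sqrt(3)*b))/2 - log(2)/2


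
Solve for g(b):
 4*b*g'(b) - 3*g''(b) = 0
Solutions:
 g(b) = C1 + C2*erfi(sqrt(6)*b/3)


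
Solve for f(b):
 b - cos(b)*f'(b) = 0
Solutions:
 f(b) = C1 + Integral(b/cos(b), b)


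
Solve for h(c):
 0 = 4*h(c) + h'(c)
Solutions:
 h(c) = C1*exp(-4*c)


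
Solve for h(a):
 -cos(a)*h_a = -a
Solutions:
 h(a) = C1 + Integral(a/cos(a), a)


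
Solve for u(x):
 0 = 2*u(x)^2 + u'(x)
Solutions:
 u(x) = 1/(C1 + 2*x)


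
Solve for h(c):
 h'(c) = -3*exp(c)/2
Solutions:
 h(c) = C1 - 3*exp(c)/2


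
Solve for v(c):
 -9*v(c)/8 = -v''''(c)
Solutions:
 v(c) = C1*exp(-2^(1/4)*sqrt(3)*c/2) + C2*exp(2^(1/4)*sqrt(3)*c/2) + C3*sin(2^(1/4)*sqrt(3)*c/2) + C4*cos(2^(1/4)*sqrt(3)*c/2)


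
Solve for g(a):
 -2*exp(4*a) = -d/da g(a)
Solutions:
 g(a) = C1 + exp(4*a)/2


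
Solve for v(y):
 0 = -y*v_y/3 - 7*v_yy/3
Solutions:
 v(y) = C1 + C2*erf(sqrt(14)*y/14)


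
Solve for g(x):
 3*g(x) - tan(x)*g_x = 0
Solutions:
 g(x) = C1*sin(x)^3


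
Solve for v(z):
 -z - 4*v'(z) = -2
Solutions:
 v(z) = C1 - z^2/8 + z/2


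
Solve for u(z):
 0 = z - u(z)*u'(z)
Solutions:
 u(z) = -sqrt(C1 + z^2)
 u(z) = sqrt(C1 + z^2)


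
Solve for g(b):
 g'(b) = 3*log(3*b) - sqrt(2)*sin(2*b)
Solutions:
 g(b) = C1 + 3*b*log(b) - 3*b + 3*b*log(3) + sqrt(2)*cos(2*b)/2


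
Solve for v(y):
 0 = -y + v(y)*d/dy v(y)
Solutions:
 v(y) = -sqrt(C1 + y^2)
 v(y) = sqrt(C1 + y^2)


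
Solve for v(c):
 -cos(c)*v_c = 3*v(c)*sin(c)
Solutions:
 v(c) = C1*cos(c)^3


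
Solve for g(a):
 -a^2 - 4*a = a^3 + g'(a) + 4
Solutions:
 g(a) = C1 - a^4/4 - a^3/3 - 2*a^2 - 4*a


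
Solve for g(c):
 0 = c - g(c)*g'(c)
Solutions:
 g(c) = -sqrt(C1 + c^2)
 g(c) = sqrt(C1 + c^2)


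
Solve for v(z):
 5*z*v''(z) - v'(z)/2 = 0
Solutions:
 v(z) = C1 + C2*z^(11/10)


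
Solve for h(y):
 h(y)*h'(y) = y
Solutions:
 h(y) = -sqrt(C1 + y^2)
 h(y) = sqrt(C1 + y^2)


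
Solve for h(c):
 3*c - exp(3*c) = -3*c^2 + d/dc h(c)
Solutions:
 h(c) = C1 + c^3 + 3*c^2/2 - exp(3*c)/3


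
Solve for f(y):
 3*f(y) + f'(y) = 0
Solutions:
 f(y) = C1*exp(-3*y)


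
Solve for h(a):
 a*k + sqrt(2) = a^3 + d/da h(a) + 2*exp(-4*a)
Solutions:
 h(a) = C1 - a^4/4 + a^2*k/2 + sqrt(2)*a + exp(-4*a)/2


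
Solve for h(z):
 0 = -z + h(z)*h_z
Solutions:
 h(z) = -sqrt(C1 + z^2)
 h(z) = sqrt(C1 + z^2)


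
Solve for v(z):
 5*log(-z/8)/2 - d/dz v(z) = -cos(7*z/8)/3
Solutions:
 v(z) = C1 + 5*z*log(-z)/2 - 15*z*log(2)/2 - 5*z/2 + 8*sin(7*z/8)/21


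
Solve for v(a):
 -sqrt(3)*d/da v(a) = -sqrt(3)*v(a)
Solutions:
 v(a) = C1*exp(a)


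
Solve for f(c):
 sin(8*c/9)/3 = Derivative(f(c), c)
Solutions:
 f(c) = C1 - 3*cos(8*c/9)/8


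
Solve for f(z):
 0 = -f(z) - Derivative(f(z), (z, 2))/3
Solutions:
 f(z) = C1*sin(sqrt(3)*z) + C2*cos(sqrt(3)*z)


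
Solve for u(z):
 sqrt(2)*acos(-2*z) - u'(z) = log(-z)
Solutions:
 u(z) = C1 - z*log(-z) + z + sqrt(2)*(z*acos(-2*z) + sqrt(1 - 4*z^2)/2)


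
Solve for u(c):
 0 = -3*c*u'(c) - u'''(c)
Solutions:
 u(c) = C1 + Integral(C2*airyai(-3^(1/3)*c) + C3*airybi(-3^(1/3)*c), c)


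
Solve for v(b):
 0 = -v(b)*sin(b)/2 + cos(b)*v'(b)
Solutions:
 v(b) = C1/sqrt(cos(b))


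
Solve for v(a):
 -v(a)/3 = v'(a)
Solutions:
 v(a) = C1*exp(-a/3)


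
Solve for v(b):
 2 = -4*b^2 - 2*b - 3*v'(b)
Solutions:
 v(b) = C1 - 4*b^3/9 - b^2/3 - 2*b/3


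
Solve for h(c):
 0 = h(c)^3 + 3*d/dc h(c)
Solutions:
 h(c) = -sqrt(6)*sqrt(-1/(C1 - c))/2
 h(c) = sqrt(6)*sqrt(-1/(C1 - c))/2


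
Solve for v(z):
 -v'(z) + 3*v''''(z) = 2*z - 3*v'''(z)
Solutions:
 v(z) = C1 + C2*exp(-z*(2*2^(1/3)/(3*sqrt(5) + 7)^(1/3) + 2^(2/3)*(3*sqrt(5) + 7)^(1/3) + 4)/12)*sin(2^(1/3)*sqrt(3)*z*(-2^(1/3)*(3*sqrt(5) + 7)^(1/3) + 2/(3*sqrt(5) + 7)^(1/3))/12) + C3*exp(-z*(2*2^(1/3)/(3*sqrt(5) + 7)^(1/3) + 2^(2/3)*(3*sqrt(5) + 7)^(1/3) + 4)/12)*cos(2^(1/3)*sqrt(3)*z*(-2^(1/3)*(3*sqrt(5) + 7)^(1/3) + 2/(3*sqrt(5) + 7)^(1/3))/12) + C4*exp(z*(-2 + 2*2^(1/3)/(3*sqrt(5) + 7)^(1/3) + 2^(2/3)*(3*sqrt(5) + 7)^(1/3))/6) - z^2


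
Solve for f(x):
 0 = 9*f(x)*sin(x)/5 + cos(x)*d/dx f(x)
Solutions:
 f(x) = C1*cos(x)^(9/5)


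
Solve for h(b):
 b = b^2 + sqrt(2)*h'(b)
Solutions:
 h(b) = C1 - sqrt(2)*b^3/6 + sqrt(2)*b^2/4


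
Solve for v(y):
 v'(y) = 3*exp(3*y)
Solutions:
 v(y) = C1 + exp(3*y)


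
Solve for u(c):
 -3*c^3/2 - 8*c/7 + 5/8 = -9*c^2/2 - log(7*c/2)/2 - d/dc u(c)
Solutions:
 u(c) = C1 + 3*c^4/8 - 3*c^3/2 + 4*c^2/7 - c*log(c)/2 - c*log(7)/2 - c/8 + c*log(2)/2


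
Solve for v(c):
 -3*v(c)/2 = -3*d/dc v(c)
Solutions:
 v(c) = C1*exp(c/2)


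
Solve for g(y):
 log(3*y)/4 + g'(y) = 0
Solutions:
 g(y) = C1 - y*log(y)/4 - y*log(3)/4 + y/4


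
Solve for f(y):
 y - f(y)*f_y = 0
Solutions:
 f(y) = -sqrt(C1 + y^2)
 f(y) = sqrt(C1 + y^2)


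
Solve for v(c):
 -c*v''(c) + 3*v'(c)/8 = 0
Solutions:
 v(c) = C1 + C2*c^(11/8)


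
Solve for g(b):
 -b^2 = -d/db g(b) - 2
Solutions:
 g(b) = C1 + b^3/3 - 2*b


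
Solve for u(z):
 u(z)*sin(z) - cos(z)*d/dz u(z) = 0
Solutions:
 u(z) = C1/cos(z)


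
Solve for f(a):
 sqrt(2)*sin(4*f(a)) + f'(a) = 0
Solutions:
 f(a) = -acos((-C1 - exp(8*sqrt(2)*a))/(C1 - exp(8*sqrt(2)*a)))/4 + pi/2
 f(a) = acos((-C1 - exp(8*sqrt(2)*a))/(C1 - exp(8*sqrt(2)*a)))/4


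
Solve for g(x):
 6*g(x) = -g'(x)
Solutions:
 g(x) = C1*exp(-6*x)


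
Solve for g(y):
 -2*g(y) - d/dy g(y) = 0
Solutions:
 g(y) = C1*exp(-2*y)


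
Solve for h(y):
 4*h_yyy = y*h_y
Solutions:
 h(y) = C1 + Integral(C2*airyai(2^(1/3)*y/2) + C3*airybi(2^(1/3)*y/2), y)


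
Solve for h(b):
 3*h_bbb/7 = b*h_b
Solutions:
 h(b) = C1 + Integral(C2*airyai(3^(2/3)*7^(1/3)*b/3) + C3*airybi(3^(2/3)*7^(1/3)*b/3), b)


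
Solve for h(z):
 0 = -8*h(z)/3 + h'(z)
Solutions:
 h(z) = C1*exp(8*z/3)


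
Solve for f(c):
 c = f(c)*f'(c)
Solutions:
 f(c) = -sqrt(C1 + c^2)
 f(c) = sqrt(C1 + c^2)


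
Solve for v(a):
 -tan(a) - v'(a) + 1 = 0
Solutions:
 v(a) = C1 + a + log(cos(a))


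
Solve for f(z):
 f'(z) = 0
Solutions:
 f(z) = C1


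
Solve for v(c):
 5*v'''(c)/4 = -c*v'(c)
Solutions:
 v(c) = C1 + Integral(C2*airyai(-10^(2/3)*c/5) + C3*airybi(-10^(2/3)*c/5), c)


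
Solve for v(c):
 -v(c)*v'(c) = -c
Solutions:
 v(c) = -sqrt(C1 + c^2)
 v(c) = sqrt(C1 + c^2)


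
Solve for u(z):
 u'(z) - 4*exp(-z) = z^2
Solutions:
 u(z) = C1 + z^3/3 - 4*exp(-z)


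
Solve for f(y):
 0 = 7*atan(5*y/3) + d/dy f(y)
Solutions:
 f(y) = C1 - 7*y*atan(5*y/3) + 21*log(25*y^2 + 9)/10


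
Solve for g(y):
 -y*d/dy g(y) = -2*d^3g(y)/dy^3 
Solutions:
 g(y) = C1 + Integral(C2*airyai(2^(2/3)*y/2) + C3*airybi(2^(2/3)*y/2), y)


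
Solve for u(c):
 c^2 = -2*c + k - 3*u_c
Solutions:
 u(c) = C1 - c^3/9 - c^2/3 + c*k/3


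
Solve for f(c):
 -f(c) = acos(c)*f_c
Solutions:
 f(c) = C1*exp(-Integral(1/acos(c), c))


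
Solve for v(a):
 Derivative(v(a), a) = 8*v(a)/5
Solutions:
 v(a) = C1*exp(8*a/5)


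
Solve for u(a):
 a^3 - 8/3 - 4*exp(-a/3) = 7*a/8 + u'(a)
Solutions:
 u(a) = C1 + a^4/4 - 7*a^2/16 - 8*a/3 + 12*exp(-a/3)


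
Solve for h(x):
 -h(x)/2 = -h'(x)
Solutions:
 h(x) = C1*exp(x/2)


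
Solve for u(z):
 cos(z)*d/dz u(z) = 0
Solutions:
 u(z) = C1


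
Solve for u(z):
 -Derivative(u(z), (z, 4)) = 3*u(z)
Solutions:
 u(z) = (C1*sin(sqrt(2)*3^(1/4)*z/2) + C2*cos(sqrt(2)*3^(1/4)*z/2))*exp(-sqrt(2)*3^(1/4)*z/2) + (C3*sin(sqrt(2)*3^(1/4)*z/2) + C4*cos(sqrt(2)*3^(1/4)*z/2))*exp(sqrt(2)*3^(1/4)*z/2)


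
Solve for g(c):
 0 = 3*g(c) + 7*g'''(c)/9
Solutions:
 g(c) = C3*exp(-3*7^(2/3)*c/7) + (C1*sin(3*sqrt(3)*7^(2/3)*c/14) + C2*cos(3*sqrt(3)*7^(2/3)*c/14))*exp(3*7^(2/3)*c/14)


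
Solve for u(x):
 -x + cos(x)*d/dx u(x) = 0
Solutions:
 u(x) = C1 + Integral(x/cos(x), x)


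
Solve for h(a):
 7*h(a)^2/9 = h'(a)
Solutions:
 h(a) = -9/(C1 + 7*a)


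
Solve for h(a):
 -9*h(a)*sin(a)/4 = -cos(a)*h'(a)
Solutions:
 h(a) = C1/cos(a)^(9/4)


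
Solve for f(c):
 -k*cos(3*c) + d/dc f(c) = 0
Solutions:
 f(c) = C1 + k*sin(3*c)/3


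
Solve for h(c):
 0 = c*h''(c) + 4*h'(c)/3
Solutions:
 h(c) = C1 + C2/c^(1/3)


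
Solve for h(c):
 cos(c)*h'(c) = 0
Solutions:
 h(c) = C1


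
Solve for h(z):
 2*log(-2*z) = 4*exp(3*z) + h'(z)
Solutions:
 h(z) = C1 + 2*z*log(-z) + 2*z*(-1 + log(2)) - 4*exp(3*z)/3


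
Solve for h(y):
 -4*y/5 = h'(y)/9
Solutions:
 h(y) = C1 - 18*y^2/5


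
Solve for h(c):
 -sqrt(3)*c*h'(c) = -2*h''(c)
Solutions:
 h(c) = C1 + C2*erfi(3^(1/4)*c/2)


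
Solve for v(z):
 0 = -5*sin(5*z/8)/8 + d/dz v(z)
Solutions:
 v(z) = C1 - cos(5*z/8)


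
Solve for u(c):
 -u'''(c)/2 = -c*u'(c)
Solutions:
 u(c) = C1 + Integral(C2*airyai(2^(1/3)*c) + C3*airybi(2^(1/3)*c), c)


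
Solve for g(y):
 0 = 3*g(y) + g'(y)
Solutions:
 g(y) = C1*exp(-3*y)


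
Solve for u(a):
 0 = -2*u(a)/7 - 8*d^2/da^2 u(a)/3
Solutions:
 u(a) = C1*sin(sqrt(21)*a/14) + C2*cos(sqrt(21)*a/14)


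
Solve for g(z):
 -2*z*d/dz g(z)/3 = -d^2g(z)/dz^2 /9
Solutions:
 g(z) = C1 + C2*erfi(sqrt(3)*z)


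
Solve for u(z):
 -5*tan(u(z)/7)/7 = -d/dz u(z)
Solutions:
 u(z) = -7*asin(C1*exp(5*z/49)) + 7*pi
 u(z) = 7*asin(C1*exp(5*z/49))


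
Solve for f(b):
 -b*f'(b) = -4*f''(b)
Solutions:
 f(b) = C1 + C2*erfi(sqrt(2)*b/4)


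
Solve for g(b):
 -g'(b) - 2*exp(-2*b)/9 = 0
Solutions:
 g(b) = C1 + exp(-2*b)/9


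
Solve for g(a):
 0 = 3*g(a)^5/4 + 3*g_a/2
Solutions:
 g(a) = -I*(1/(C1 + 2*a))^(1/4)
 g(a) = I*(1/(C1 + 2*a))^(1/4)
 g(a) = -(1/(C1 + 2*a))^(1/4)
 g(a) = (1/(C1 + 2*a))^(1/4)


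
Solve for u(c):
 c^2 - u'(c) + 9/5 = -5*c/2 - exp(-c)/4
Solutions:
 u(c) = C1 + c^3/3 + 5*c^2/4 + 9*c/5 - exp(-c)/4


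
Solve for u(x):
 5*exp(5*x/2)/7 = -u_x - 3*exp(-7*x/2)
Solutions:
 u(x) = C1 - 2*exp(5*x/2)/7 + 6*exp(-7*x/2)/7


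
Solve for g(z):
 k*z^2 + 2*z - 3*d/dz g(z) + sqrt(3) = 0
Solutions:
 g(z) = C1 + k*z^3/9 + z^2/3 + sqrt(3)*z/3


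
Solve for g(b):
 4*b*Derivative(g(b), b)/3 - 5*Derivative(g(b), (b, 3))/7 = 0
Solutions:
 g(b) = C1 + Integral(C2*airyai(15^(2/3)*28^(1/3)*b/15) + C3*airybi(15^(2/3)*28^(1/3)*b/15), b)


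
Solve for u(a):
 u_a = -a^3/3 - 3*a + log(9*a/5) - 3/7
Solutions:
 u(a) = C1 - a^4/12 - 3*a^2/2 + a*log(a) - 10*a/7 + a*log(9/5)


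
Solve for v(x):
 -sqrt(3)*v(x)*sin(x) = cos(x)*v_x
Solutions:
 v(x) = C1*cos(x)^(sqrt(3))


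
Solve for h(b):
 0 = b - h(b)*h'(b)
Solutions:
 h(b) = -sqrt(C1 + b^2)
 h(b) = sqrt(C1 + b^2)


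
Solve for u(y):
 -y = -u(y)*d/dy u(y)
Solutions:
 u(y) = -sqrt(C1 + y^2)
 u(y) = sqrt(C1 + y^2)


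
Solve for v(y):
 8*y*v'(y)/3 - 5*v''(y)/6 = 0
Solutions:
 v(y) = C1 + C2*erfi(2*sqrt(10)*y/5)


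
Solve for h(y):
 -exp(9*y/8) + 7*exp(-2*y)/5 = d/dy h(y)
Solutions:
 h(y) = C1 - 8*exp(9*y/8)/9 - 7*exp(-2*y)/10


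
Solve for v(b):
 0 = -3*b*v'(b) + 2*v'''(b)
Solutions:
 v(b) = C1 + Integral(C2*airyai(2^(2/3)*3^(1/3)*b/2) + C3*airybi(2^(2/3)*3^(1/3)*b/2), b)


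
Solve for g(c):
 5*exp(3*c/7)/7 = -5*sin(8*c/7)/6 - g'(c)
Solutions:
 g(c) = C1 - 5*exp(3*c/7)/3 + 35*cos(8*c/7)/48


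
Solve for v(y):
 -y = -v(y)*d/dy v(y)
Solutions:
 v(y) = -sqrt(C1 + y^2)
 v(y) = sqrt(C1 + y^2)


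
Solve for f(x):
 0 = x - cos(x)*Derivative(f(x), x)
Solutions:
 f(x) = C1 + Integral(x/cos(x), x)


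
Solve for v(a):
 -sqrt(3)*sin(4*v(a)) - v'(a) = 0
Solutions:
 v(a) = -acos((-C1 - exp(8*sqrt(3)*a))/(C1 - exp(8*sqrt(3)*a)))/4 + pi/2
 v(a) = acos((-C1 - exp(8*sqrt(3)*a))/(C1 - exp(8*sqrt(3)*a)))/4


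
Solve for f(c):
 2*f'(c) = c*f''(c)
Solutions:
 f(c) = C1 + C2*c^3


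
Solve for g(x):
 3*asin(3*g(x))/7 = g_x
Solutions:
 Integral(1/asin(3*_y), (_y, g(x))) = C1 + 3*x/7


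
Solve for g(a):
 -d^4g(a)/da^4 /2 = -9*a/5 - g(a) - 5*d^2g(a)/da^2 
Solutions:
 g(a) = C1*exp(-a*sqrt(5 + 3*sqrt(3))) + C2*exp(a*sqrt(5 + 3*sqrt(3))) + C3*sin(a*sqrt(-5 + 3*sqrt(3))) + C4*cos(a*sqrt(-5 + 3*sqrt(3))) - 9*a/5


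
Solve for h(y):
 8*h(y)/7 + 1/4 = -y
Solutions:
 h(y) = -7*y/8 - 7/32


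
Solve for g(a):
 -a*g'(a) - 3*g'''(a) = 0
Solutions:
 g(a) = C1 + Integral(C2*airyai(-3^(2/3)*a/3) + C3*airybi(-3^(2/3)*a/3), a)


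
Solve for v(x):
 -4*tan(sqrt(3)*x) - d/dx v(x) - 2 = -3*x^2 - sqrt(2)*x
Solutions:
 v(x) = C1 + x^3 + sqrt(2)*x^2/2 - 2*x + 4*sqrt(3)*log(cos(sqrt(3)*x))/3


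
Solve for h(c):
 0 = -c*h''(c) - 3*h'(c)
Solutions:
 h(c) = C1 + C2/c^2


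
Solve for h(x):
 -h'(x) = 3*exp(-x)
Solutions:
 h(x) = C1 + 3*exp(-x)


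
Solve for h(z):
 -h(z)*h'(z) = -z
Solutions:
 h(z) = -sqrt(C1 + z^2)
 h(z) = sqrt(C1 + z^2)


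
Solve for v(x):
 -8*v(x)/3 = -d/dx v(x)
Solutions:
 v(x) = C1*exp(8*x/3)


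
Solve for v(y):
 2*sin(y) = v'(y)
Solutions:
 v(y) = C1 - 2*cos(y)


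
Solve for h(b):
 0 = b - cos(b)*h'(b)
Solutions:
 h(b) = C1 + Integral(b/cos(b), b)


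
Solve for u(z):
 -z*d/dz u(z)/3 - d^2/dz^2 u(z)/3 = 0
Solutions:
 u(z) = C1 + C2*erf(sqrt(2)*z/2)


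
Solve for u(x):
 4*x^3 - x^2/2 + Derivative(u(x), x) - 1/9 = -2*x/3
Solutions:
 u(x) = C1 - x^4 + x^3/6 - x^2/3 + x/9


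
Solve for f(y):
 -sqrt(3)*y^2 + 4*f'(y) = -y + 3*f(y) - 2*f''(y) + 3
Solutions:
 f(y) = C1*exp(-y*(1 + sqrt(10)/2)) + C2*exp(y*(-1 + sqrt(10)/2)) - sqrt(3)*y^2/3 - 8*sqrt(3)*y/9 + y/3 - 44*sqrt(3)/27 - 5/9
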